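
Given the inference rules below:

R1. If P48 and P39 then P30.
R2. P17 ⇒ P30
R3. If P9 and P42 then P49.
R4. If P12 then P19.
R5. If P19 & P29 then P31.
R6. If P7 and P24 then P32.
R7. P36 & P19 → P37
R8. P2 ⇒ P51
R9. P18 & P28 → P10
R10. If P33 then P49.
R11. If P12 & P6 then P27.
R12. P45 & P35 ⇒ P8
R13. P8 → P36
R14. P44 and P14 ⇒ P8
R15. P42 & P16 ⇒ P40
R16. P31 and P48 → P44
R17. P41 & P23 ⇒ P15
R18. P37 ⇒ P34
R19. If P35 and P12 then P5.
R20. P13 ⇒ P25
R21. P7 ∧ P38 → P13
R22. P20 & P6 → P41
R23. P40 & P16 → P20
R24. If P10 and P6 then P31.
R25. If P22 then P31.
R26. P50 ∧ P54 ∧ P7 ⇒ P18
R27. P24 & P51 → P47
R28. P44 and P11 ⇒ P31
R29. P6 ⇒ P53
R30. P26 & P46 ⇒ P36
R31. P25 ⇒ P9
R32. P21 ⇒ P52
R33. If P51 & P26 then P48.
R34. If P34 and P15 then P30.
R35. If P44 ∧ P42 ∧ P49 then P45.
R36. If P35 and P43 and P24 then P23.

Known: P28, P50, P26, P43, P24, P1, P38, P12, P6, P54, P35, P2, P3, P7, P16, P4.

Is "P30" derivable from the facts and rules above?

Forward chaining from the given facts derives: P19, P32, P51, P27, P5, P13, P18, P47, P53, P48, P23, P10, P25, P31, P9, P44.
Rules concluding P30: R1 needs P39; R2 needs P17; R34 needs P34 — none of these are established.

No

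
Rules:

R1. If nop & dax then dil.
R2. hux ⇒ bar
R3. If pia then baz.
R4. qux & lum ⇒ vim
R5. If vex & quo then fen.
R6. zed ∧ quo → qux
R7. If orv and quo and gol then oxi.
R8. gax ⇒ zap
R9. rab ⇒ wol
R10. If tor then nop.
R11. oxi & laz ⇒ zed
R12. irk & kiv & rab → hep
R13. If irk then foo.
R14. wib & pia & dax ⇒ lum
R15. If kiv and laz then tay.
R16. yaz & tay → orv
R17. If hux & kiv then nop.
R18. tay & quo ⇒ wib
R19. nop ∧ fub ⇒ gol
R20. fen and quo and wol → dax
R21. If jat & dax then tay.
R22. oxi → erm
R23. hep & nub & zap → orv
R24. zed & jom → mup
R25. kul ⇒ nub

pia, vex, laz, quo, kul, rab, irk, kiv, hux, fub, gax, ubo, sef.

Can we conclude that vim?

Yes

fen  (by R5: vex, quo)
zap  (by R8: gax)
wol  (by R9: rab)
hep  (by R12: irk, kiv, rab)
tay  (by R15: kiv, laz)
nop  (by R17: hux, kiv)
wib  (by R18: tay, quo)
gol  (by R19: nop, fub)
dax  (by R20: fen, quo, wol)
nub  (by R25: kul)
lum  (by R14: wib, pia, dax)
orv  (by R23: hep, nub, zap)
oxi  (by R7: orv, quo, gol)
zed  (by R11: oxi, laz)
qux  (by R6: zed, quo)
vim  (by R4: qux, lum)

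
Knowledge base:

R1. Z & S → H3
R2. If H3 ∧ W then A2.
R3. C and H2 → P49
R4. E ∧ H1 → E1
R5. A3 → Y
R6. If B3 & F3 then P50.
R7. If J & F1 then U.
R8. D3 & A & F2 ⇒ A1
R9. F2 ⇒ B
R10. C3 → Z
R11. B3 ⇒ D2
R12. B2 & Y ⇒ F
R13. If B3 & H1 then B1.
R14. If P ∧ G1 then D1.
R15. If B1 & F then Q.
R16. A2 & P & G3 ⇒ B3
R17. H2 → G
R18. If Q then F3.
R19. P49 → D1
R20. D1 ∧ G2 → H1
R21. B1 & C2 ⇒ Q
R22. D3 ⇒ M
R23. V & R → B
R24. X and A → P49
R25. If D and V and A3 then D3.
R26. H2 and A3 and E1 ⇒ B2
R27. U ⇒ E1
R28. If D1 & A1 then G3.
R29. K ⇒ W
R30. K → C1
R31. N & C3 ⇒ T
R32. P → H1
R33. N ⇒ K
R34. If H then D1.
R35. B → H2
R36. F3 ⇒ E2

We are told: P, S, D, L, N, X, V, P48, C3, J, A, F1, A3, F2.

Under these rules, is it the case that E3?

No

Forward chaining from the given facts derives: Y, U, B, Z, P49, D3, E1, T, H1, K, H2, H3, A1, G, D1, M, B2, G3, W, C1, A2, F, B3, D2, B1, Q, F3, E2, P50.
No rule has E3 as its conclusion, and it is not among the given facts.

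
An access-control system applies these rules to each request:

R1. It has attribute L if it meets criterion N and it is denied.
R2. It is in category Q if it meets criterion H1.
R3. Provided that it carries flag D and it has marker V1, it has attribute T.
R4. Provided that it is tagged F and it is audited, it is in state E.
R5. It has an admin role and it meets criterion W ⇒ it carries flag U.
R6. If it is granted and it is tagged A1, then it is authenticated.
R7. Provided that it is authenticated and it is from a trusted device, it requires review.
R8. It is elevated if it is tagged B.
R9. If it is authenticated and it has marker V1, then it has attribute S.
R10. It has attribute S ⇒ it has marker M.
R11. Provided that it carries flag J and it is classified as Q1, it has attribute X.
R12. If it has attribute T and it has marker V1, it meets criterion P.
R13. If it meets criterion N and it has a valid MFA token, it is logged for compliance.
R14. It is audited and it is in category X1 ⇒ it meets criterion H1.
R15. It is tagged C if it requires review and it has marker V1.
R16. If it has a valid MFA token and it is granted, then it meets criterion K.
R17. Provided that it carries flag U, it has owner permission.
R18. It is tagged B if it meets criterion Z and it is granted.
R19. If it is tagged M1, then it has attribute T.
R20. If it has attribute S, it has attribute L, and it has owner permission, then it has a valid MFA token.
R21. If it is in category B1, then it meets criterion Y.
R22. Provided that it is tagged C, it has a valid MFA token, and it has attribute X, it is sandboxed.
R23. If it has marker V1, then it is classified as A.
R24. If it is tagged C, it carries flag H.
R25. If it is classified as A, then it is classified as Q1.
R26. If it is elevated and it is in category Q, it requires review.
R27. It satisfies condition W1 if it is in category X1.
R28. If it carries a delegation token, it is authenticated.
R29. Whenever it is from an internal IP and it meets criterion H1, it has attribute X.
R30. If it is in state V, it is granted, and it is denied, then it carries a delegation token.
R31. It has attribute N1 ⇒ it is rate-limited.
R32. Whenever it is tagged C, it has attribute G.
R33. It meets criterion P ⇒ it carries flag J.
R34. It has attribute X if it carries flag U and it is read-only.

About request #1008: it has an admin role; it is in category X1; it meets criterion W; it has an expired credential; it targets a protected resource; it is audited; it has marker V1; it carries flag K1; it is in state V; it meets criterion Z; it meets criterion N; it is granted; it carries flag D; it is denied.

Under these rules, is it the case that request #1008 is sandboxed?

Yes

By R1 (it meets criterion N, it is denied): it has attribute L.
By R3 (it carries flag D, it has marker V1): it has attribute T.
By R5 (it has an admin role, it meets criterion W): it carries flag U.
By R12 (it has attribute T, it has marker V1): it meets criterion P.
By R14 (it is audited, it is in category X1): it meets criterion H1.
By R17 (it carries flag U): it has owner permission.
By R18 (it meets criterion Z, it is granted): it is tagged B.
By R23 (it has marker V1): it is classified as A.
By R25 (it is classified as A): it is classified as Q1.
By R30 (it is in state V, it is granted, it is denied): it carries a delegation token.
By R33 (it meets criterion P): it carries flag J.
By R2 (it meets criterion H1): it is in category Q.
By R8 (it is tagged B): it is elevated.
By R11 (it carries flag J, it is classified as Q1): it has attribute X.
By R26 (it is elevated, it is in category Q): it requires review.
By R28 (it carries a delegation token): it is authenticated.
By R9 (it is authenticated, it has marker V1): it has attribute S.
By R15 (it requires review, it has marker V1): it is tagged C.
By R20 (it has attribute S, it has attribute L, it has owner permission): it has a valid MFA token.
By R22 (it is tagged C, it has a valid MFA token, it has attribute X): it is sandboxed.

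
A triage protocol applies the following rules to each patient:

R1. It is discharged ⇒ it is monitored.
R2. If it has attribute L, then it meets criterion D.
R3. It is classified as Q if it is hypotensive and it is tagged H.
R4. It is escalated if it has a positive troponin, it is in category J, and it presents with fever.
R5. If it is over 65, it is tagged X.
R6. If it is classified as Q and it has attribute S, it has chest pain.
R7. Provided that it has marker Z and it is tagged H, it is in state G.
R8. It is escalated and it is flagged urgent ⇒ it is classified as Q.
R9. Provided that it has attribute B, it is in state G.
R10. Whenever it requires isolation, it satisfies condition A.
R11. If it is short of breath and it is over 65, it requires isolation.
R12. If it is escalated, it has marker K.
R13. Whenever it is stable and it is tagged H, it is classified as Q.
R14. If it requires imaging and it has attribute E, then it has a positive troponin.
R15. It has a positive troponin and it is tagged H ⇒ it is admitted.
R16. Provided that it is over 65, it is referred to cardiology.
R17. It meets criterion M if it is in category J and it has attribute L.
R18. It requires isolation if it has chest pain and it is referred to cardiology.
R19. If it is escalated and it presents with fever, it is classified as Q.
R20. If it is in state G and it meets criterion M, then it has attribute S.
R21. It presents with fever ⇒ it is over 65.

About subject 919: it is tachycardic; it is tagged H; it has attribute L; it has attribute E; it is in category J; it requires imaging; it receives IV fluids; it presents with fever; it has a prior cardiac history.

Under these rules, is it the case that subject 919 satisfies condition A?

Forward chaining from the given facts derives: meets criterion D, has a positive troponin, is admitted, meets criterion M, is over 65, is escalated, is tagged X, has marker K, is referred to cardiology, is classified as Q.
The only rule concluding "it satisfies condition A" is R10, which needs "it requires isolation"; that is never established.

No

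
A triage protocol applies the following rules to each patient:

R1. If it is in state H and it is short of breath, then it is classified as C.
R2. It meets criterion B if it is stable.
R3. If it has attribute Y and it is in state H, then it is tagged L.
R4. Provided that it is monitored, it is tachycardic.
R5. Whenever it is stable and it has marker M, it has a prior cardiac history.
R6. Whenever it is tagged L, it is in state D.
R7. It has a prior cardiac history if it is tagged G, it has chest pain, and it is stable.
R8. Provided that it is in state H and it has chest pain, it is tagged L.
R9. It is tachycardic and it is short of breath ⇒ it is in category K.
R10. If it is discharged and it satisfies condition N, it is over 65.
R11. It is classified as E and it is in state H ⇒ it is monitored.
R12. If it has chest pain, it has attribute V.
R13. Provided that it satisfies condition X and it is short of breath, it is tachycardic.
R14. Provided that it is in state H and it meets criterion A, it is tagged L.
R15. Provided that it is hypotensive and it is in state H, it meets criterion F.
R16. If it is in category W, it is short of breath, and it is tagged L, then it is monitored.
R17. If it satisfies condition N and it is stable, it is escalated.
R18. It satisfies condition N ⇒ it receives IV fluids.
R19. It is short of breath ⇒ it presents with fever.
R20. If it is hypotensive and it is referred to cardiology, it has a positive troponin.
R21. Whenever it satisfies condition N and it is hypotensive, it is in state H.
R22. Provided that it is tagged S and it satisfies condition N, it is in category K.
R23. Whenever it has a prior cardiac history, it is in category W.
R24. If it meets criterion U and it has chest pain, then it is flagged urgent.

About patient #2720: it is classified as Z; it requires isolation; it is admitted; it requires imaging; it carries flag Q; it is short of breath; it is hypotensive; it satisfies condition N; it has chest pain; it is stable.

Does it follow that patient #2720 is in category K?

No

Forward chaining from the given facts derives: meets criterion B, has attribute V, is escalated, receives IV fluids, presents with fever, is in state H, is classified as C, is tagged L, meets criterion F, is in state D.
Rules concluding "it is in category K": R9 needs "it is tachycardic"; R22 needs "it is tagged S" — none of these are established.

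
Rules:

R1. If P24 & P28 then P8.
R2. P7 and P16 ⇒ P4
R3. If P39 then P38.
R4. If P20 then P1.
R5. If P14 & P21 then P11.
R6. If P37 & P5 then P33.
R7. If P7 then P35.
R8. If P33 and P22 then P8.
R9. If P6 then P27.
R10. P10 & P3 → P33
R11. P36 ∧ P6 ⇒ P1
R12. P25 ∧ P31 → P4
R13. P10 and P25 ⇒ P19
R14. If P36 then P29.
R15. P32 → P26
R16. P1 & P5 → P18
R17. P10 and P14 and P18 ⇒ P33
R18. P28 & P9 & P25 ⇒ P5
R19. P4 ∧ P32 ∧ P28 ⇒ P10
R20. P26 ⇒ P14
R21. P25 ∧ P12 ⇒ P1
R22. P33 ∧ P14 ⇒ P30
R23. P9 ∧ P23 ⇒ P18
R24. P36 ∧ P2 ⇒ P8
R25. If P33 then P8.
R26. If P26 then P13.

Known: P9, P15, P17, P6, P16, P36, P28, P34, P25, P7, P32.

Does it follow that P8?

Yes

P4  (by R2: P7, P16)
P1  (by R11: P36, P6)
P26  (by R15: P32)
P5  (by R18: P28, P9, P25)
P10  (by R19: P4, P32, P28)
P14  (by R20: P26)
P18  (by R16: P1, P5)
P33  (by R17: P10, P14, P18)
P8  (by R25: P33)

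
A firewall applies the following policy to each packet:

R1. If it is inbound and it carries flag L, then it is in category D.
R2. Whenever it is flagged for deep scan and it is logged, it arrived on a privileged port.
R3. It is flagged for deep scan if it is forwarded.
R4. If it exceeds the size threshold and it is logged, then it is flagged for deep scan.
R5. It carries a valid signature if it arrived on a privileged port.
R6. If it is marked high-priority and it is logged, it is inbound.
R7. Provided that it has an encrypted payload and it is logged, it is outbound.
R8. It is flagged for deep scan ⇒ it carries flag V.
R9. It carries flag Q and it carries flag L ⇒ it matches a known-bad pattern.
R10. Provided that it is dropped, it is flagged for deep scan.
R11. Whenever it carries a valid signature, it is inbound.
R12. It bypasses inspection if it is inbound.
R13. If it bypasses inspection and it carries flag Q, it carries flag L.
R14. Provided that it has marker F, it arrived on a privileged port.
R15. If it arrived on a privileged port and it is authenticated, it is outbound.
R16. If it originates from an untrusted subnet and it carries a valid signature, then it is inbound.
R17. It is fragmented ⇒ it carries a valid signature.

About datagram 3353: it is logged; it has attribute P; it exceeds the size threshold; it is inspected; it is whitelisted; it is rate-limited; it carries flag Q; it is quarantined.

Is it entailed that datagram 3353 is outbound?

No

Forward chaining from the given facts derives: is flagged for deep scan, carries flag V, arrived on a privileged port, carries a valid signature, is inbound, bypasses inspection, carries flag L, is in category D, matches a known-bad pattern.
Rules concluding "it is outbound": R7 needs "it has an encrypted payload"; R15 needs "it is authenticated" — none of these are established.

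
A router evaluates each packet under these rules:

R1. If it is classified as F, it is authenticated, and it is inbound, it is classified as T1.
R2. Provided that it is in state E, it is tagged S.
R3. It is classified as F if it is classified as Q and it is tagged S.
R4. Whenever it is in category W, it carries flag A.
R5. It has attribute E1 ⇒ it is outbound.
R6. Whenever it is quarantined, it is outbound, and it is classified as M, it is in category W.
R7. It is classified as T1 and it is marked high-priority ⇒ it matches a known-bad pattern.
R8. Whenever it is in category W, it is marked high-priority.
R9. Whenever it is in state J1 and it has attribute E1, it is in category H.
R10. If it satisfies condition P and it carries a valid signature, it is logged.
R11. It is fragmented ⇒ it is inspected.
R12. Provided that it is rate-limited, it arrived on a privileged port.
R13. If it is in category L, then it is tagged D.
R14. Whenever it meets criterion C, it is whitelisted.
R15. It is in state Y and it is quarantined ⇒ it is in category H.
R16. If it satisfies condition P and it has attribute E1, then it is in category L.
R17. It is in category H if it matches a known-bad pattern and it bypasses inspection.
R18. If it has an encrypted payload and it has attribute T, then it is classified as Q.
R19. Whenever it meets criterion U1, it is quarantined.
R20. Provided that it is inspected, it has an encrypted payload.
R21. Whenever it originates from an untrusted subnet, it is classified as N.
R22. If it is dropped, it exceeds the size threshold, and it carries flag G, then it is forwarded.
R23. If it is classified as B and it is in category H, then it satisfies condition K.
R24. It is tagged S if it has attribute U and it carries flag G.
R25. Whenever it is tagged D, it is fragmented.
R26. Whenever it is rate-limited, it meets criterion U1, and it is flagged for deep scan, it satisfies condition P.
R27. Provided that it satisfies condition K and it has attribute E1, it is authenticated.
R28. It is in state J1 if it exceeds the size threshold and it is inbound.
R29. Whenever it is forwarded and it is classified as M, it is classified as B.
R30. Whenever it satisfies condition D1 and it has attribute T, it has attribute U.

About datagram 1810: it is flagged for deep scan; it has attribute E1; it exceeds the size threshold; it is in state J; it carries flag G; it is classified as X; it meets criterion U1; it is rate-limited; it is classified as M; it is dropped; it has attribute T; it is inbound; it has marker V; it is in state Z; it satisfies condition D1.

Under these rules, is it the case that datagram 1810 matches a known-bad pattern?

Yes

By R5 (it has attribute E1): it is outbound.
By R19 (it meets criterion U1): it is quarantined.
By R22 (it is dropped, it exceeds the size threshold, it carries flag G): it is forwarded.
By R26 (it is rate-limited, it meets criterion U1, it is flagged for deep scan): it satisfies condition P.
By R28 (it exceeds the size threshold, it is inbound): it is in state J1.
By R29 (it is forwarded, it is classified as M): it is classified as B.
By R30 (it satisfies condition D1, it has attribute T): it has attribute U.
By R6 (it is quarantined, it is outbound, it is classified as M): it is in category W.
By R8 (it is in category W): it is marked high-priority.
By R9 (it is in state J1, it has attribute E1): it is in category H.
By R16 (it satisfies condition P, it has attribute E1): it is in category L.
By R23 (it is classified as B, it is in category H): it satisfies condition K.
By R24 (it has attribute U, it carries flag G): it is tagged S.
By R27 (it satisfies condition K, it has attribute E1): it is authenticated.
By R13 (it is in category L): it is tagged D.
By R25 (it is tagged D): it is fragmented.
By R11 (it is fragmented): it is inspected.
By R20 (it is inspected): it has an encrypted payload.
By R18 (it has an encrypted payload, it has attribute T): it is classified as Q.
By R3 (it is classified as Q, it is tagged S): it is classified as F.
By R1 (it is classified as F, it is authenticated, it is inbound): it is classified as T1.
By R7 (it is classified as T1, it is marked high-priority): it matches a known-bad pattern.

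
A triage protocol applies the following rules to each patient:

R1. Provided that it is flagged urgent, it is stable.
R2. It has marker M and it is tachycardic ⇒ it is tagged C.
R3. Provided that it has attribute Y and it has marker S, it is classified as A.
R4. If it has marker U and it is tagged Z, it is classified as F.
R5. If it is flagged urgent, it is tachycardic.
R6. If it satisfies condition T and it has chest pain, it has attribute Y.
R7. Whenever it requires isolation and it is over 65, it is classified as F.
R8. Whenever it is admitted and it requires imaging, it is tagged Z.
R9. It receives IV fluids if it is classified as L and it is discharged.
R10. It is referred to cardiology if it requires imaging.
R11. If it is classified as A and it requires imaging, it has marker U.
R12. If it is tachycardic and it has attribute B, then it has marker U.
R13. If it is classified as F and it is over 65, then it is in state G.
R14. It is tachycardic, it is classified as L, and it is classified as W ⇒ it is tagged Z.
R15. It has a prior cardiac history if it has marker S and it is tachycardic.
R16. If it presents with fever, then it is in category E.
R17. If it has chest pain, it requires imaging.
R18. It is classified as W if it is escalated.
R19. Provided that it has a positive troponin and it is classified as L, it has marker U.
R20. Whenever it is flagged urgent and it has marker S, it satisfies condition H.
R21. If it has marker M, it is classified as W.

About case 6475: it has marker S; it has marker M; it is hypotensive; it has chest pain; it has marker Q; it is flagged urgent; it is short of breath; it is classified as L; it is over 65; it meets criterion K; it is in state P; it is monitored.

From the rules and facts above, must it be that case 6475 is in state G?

No

Forward chaining from the given facts derives: is stable, is tachycardic, has a prior cardiac history, requires imaging, satisfies condition H, is classified as W, is tagged C, is referred to cardiology, is tagged Z.
The only rule concluding "it is in state G" is R13, which needs "it is classified as F"; that is never established.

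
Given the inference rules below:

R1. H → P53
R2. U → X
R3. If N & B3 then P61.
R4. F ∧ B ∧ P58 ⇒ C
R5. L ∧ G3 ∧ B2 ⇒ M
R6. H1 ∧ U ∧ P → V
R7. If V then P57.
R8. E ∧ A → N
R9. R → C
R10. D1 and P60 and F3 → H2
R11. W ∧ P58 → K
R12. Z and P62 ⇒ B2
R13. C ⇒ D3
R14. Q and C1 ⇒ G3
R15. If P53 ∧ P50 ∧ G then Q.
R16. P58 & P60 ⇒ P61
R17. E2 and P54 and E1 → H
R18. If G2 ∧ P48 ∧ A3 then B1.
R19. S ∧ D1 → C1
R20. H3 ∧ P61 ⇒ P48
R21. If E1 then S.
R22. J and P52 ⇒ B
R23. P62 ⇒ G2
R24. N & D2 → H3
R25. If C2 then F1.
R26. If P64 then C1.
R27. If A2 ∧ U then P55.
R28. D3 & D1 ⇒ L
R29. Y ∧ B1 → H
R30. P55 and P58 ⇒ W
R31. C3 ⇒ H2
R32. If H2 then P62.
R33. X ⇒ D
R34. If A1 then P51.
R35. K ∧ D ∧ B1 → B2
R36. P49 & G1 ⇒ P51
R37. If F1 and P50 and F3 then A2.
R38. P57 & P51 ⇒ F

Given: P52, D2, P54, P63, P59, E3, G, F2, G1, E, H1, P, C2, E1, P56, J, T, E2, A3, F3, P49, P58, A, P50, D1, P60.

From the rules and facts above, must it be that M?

No

Forward chaining from the given facts derives: N, H2, P61, H, S, B, H3, F1, P62, P51, A2, P53, Q, C1, P48, G2, G3, B1.
The only rule concluding M is R5, which needs L; that is never established.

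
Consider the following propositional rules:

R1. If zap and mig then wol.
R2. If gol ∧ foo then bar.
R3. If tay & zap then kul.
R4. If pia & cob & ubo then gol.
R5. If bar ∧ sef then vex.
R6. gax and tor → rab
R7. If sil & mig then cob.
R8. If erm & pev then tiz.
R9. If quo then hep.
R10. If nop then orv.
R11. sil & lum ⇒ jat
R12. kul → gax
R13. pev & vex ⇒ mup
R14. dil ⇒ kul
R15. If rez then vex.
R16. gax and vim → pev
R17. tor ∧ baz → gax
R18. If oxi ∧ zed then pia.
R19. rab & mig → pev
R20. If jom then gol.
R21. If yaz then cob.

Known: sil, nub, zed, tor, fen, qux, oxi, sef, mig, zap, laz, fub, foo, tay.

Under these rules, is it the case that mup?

No

Forward chaining from the given facts derives: wol, kul, cob, gax, pia, rab, pev.
The only rule concluding mup is R13, which needs vex; that is never established.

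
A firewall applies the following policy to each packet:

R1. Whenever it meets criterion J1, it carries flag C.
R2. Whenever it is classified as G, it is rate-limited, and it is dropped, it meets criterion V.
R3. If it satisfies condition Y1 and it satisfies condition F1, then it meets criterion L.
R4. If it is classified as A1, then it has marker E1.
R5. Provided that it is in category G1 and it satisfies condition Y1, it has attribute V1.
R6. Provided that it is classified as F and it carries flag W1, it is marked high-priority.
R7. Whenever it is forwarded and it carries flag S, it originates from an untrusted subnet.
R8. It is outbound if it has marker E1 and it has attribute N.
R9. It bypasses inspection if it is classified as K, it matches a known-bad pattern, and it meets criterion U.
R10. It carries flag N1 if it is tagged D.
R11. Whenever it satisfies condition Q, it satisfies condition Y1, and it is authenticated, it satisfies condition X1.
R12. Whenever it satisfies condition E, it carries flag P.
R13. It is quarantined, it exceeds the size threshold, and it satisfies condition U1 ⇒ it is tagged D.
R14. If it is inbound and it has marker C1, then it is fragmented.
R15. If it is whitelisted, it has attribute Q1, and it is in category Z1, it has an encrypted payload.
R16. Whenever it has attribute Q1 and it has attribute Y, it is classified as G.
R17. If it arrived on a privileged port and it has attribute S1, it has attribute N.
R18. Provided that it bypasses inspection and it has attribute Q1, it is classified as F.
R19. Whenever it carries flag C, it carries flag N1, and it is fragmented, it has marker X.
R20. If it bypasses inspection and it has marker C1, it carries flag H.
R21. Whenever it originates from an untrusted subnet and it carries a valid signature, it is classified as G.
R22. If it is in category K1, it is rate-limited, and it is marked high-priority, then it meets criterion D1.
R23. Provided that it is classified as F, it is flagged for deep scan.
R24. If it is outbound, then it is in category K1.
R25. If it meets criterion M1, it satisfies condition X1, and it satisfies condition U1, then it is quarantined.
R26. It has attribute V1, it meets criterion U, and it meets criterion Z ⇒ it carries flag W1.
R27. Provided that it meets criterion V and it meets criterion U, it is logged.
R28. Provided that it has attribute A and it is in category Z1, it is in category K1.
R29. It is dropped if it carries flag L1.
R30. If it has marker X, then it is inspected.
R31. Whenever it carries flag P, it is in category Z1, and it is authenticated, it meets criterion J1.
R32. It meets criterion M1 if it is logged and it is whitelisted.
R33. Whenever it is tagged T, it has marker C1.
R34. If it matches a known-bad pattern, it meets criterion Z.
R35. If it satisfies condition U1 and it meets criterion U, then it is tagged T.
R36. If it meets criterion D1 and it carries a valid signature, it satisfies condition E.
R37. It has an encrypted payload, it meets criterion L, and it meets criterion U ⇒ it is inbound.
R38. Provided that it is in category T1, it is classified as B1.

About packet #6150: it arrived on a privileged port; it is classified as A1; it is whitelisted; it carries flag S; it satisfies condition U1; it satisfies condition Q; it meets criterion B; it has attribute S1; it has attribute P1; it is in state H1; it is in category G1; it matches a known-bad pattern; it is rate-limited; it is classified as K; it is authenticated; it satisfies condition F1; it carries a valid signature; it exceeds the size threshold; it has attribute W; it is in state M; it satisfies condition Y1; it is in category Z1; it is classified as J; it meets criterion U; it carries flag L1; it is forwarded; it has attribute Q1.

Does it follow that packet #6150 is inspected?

By R3 (it satisfies condition Y1, it satisfies condition F1): it meets criterion L.
By R4 (it is classified as A1): it has marker E1.
By R5 (it is in category G1, it satisfies condition Y1): it has attribute V1.
By R7 (it is forwarded, it carries flag S): it originates from an untrusted subnet.
By R9 (it is classified as K, it matches a known-bad pattern, it meets criterion U): it bypasses inspection.
By R11 (it satisfies condition Q, it satisfies condition Y1, it is authenticated): it satisfies condition X1.
By R15 (it is whitelisted, it has attribute Q1, it is in category Z1): it has an encrypted payload.
By R17 (it arrived on a privileged port, it has attribute S1): it has attribute N.
By R18 (it bypasses inspection, it has attribute Q1): it is classified as F.
By R21 (it originates from an untrusted subnet, it carries a valid signature): it is classified as G.
By R29 (it carries flag L1): it is dropped.
By R34 (it matches a known-bad pattern): it meets criterion Z.
By R35 (it satisfies condition U1, it meets criterion U): it is tagged T.
By R37 (it has an encrypted payload, it meets criterion L, it meets criterion U): it is inbound.
By R2 (it is classified as G, it is rate-limited, it is dropped): it meets criterion V.
By R8 (it has marker E1, it has attribute N): it is outbound.
By R24 (it is outbound): it is in category K1.
By R26 (it has attribute V1, it meets criterion U, it meets criterion Z): it carries flag W1.
By R27 (it meets criterion V, it meets criterion U): it is logged.
By R32 (it is logged, it is whitelisted): it meets criterion M1.
By R33 (it is tagged T): it has marker C1.
By R6 (it is classified as F, it carries flag W1): it is marked high-priority.
By R14 (it is inbound, it has marker C1): it is fragmented.
By R22 (it is in category K1, it is rate-limited, it is marked high-priority): it meets criterion D1.
By R25 (it meets criterion M1, it satisfies condition X1, it satisfies condition U1): it is quarantined.
By R36 (it meets criterion D1, it carries a valid signature): it satisfies condition E.
By R12 (it satisfies condition E): it carries flag P.
By R13 (it is quarantined, it exceeds the size threshold, it satisfies condition U1): it is tagged D.
By R31 (it carries flag P, it is in category Z1, it is authenticated): it meets criterion J1.
By R1 (it meets criterion J1): it carries flag C.
By R10 (it is tagged D): it carries flag N1.
By R19 (it carries flag C, it carries flag N1, it is fragmented): it has marker X.
By R30 (it has marker X): it is inspected.

Yes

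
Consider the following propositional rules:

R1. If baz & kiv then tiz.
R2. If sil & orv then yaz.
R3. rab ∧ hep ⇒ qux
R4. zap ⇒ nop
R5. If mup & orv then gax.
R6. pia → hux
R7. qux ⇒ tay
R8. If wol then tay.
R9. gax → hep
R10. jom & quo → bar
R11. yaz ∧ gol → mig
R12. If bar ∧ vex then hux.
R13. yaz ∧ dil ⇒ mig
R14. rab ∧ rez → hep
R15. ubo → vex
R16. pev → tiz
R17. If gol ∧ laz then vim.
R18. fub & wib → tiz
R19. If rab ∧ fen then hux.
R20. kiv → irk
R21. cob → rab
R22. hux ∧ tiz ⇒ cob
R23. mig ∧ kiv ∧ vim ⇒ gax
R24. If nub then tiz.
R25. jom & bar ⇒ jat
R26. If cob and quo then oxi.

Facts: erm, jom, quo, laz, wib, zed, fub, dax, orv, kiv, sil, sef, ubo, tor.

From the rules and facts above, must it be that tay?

No

Forward chaining from the given facts derives: yaz, bar, vex, tiz, irk, jat, hux, cob, oxi, rab.
Rules concluding tay: R7 needs qux; R8 needs wol — none of these are established.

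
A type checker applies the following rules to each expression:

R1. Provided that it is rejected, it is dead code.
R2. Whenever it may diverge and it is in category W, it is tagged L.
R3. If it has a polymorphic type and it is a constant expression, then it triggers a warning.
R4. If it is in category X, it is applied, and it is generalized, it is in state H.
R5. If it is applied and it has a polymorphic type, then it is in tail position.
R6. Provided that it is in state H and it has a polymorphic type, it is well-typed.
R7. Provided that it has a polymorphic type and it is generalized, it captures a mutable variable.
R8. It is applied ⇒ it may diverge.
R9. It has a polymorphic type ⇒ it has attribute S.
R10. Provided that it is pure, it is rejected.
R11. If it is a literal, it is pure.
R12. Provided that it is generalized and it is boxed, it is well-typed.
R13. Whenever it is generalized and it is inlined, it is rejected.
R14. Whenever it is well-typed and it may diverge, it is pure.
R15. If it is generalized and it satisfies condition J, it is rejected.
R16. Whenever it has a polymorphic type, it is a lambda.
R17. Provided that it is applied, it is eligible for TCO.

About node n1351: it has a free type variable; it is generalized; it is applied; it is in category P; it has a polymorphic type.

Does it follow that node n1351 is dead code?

Forward chaining from the given facts derives: is in tail position, captures a mutable variable, may diverge, has attribute S, is a lambda, is eligible for TCO.
The only rule concluding "it is dead code" is R1, which needs "it is rejected"; that is never established.

No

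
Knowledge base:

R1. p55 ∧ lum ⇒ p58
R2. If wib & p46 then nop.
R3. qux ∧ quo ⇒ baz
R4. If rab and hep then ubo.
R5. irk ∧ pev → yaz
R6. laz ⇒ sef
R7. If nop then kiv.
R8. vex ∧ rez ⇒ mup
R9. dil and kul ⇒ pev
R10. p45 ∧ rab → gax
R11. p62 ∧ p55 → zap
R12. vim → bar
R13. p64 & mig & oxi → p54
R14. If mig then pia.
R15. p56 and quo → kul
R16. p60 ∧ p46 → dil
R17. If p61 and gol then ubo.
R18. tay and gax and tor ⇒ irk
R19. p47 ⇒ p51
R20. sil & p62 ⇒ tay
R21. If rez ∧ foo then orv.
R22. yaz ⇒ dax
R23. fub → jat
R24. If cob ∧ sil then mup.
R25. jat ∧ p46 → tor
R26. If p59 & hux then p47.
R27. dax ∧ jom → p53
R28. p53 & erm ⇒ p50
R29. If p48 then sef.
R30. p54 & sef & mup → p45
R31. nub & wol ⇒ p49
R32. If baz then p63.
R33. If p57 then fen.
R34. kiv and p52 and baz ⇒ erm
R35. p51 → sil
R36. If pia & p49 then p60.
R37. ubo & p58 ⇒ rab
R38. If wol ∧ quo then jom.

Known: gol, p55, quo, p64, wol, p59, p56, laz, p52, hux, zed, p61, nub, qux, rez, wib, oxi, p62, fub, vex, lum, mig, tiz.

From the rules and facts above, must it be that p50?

Forward chaining from the given facts derives: p58, baz, sef, mup, zap, p54, pia, kul, ubo, jat, p47, p45, p49, p63, p60, rab, jom, gax, p51, sil, tay.
The only rule concluding p50 is R28, which needs p53; that is never established.

No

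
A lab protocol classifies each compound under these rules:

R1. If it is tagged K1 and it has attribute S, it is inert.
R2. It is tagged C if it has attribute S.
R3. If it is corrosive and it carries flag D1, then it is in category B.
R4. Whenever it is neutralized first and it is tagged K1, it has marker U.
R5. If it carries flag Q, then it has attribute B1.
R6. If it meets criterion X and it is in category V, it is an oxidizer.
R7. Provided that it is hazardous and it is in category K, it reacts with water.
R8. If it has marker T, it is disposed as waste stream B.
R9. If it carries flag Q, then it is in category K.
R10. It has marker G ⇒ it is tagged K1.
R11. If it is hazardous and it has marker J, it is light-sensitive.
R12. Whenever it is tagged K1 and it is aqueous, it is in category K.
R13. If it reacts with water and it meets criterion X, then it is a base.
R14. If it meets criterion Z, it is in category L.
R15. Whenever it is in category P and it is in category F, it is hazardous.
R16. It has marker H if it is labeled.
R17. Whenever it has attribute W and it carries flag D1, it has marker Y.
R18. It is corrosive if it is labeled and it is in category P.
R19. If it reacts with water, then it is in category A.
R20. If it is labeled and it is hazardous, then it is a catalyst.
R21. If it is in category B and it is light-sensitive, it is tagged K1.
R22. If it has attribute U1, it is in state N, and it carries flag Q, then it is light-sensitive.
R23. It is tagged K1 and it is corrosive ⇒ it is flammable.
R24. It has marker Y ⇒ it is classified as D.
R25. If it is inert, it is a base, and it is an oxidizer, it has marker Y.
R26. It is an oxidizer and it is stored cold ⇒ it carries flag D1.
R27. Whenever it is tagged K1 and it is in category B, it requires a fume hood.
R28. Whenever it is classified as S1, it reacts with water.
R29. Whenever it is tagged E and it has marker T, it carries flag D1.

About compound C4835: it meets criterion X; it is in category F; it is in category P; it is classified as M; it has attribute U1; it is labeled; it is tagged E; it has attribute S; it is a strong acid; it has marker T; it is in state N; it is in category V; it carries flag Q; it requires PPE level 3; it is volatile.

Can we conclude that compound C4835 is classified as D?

Yes

By R6 (it meets criterion X, it is in category V): it is an oxidizer.
By R9 (it carries flag Q): it is in category K.
By R15 (it is in category P, it is in category F): it is hazardous.
By R18 (it is labeled, it is in category P): it is corrosive.
By R22 (it has attribute U1, it is in state N, it carries flag Q): it is light-sensitive.
By R29 (it is tagged E, it has marker T): it carries flag D1.
By R3 (it is corrosive, it carries flag D1): it is in category B.
By R7 (it is hazardous, it is in category K): it reacts with water.
By R13 (it reacts with water, it meets criterion X): it is a base.
By R21 (it is in category B, it is light-sensitive): it is tagged K1.
By R1 (it is tagged K1, it has attribute S): it is inert.
By R25 (it is inert, it is a base, it is an oxidizer): it has marker Y.
By R24 (it has marker Y): it is classified as D.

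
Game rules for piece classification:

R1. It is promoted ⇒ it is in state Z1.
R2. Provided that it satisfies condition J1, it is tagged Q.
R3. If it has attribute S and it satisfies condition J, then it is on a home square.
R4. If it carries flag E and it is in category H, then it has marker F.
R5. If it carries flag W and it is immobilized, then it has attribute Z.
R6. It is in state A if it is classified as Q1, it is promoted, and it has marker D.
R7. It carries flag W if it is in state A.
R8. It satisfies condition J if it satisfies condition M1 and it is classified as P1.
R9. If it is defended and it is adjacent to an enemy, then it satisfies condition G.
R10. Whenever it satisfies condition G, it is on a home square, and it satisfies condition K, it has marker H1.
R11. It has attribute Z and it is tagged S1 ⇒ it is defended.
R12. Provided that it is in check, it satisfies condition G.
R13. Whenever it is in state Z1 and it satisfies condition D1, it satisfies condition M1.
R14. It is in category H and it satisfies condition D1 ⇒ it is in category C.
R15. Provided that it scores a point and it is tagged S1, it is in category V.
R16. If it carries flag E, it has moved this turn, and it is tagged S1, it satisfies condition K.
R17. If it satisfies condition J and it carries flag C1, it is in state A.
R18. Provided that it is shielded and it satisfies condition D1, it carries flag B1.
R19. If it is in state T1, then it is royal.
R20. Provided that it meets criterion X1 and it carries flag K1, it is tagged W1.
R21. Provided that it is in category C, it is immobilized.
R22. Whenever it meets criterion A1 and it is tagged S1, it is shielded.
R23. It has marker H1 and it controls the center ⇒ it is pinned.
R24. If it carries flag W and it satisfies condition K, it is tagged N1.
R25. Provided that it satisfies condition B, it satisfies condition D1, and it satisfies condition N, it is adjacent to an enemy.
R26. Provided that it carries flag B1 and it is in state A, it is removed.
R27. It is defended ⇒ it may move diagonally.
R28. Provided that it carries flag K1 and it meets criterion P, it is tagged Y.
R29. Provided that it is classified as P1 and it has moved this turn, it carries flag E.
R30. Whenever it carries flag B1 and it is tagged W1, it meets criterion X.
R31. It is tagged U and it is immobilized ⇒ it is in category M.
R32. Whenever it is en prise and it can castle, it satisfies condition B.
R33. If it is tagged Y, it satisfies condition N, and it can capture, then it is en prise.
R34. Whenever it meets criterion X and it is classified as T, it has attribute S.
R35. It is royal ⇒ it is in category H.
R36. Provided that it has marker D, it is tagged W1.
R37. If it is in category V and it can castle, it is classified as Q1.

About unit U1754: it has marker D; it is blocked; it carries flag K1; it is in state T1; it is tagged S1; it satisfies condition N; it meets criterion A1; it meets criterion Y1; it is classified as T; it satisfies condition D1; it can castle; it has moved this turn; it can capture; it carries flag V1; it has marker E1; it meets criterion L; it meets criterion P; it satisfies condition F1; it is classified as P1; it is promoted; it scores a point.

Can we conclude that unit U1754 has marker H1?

By R1 (it is promoted): it is in state Z1.
By R13 (it is in state Z1, it satisfies condition D1): it satisfies condition M1.
By R15 (it scores a point, it is tagged S1): it is in category V.
By R19 (it is in state T1): it is royal.
By R22 (it meets criterion A1, it is tagged S1): it is shielded.
By R28 (it carries flag K1, it meets criterion P): it is tagged Y.
By R29 (it is classified as P1, it has moved this turn): it carries flag E.
By R33 (it is tagged Y, it satisfies condition N, it can capture): it is en prise.
By R35 (it is royal): it is in category H.
By R36 (it has marker D): it is tagged W1.
By R37 (it is in category V, it can castle): it is classified as Q1.
By R6 (it is classified as Q1, it is promoted, it has marker D): it is in state A.
By R7 (it is in state A): it carries flag W.
By R8 (it satisfies condition M1, it is classified as P1): it satisfies condition J.
By R14 (it is in category H, it satisfies condition D1): it is in category C.
By R16 (it carries flag E, it has moved this turn, it is tagged S1): it satisfies condition K.
By R18 (it is shielded, it satisfies condition D1): it carries flag B1.
By R21 (it is in category C): it is immobilized.
By R30 (it carries flag B1, it is tagged W1): it meets criterion X.
By R32 (it is en prise, it can castle): it satisfies condition B.
By R34 (it meets criterion X, it is classified as T): it has attribute S.
By R3 (it has attribute S, it satisfies condition J): it is on a home square.
By R5 (it carries flag W, it is immobilized): it has attribute Z.
By R11 (it has attribute Z, it is tagged S1): it is defended.
By R25 (it satisfies condition B, it satisfies condition D1, it satisfies condition N): it is adjacent to an enemy.
By R9 (it is defended, it is adjacent to an enemy): it satisfies condition G.
By R10 (it satisfies condition G, it is on a home square, it satisfies condition K): it has marker H1.

Yes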